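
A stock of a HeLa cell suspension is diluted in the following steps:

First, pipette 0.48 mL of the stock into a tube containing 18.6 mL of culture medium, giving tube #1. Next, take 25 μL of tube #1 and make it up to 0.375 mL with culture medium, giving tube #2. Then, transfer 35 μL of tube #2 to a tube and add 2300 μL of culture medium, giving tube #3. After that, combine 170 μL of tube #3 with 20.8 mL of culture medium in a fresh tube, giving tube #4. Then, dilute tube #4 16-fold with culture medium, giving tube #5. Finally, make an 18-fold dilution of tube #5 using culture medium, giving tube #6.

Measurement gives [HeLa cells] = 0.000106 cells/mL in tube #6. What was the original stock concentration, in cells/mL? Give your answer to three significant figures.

1.50 × 10^5 cells/mL

Step 1: 0.48 mL + 18.6 mL = 19.08 mL total → factor 19.08/0.48 = 39.75
Step 2: 25 μL brought to 0.375 mL → factor 375/25 = 15
Step 3: 35 μL + 2300 μL = 2335 μL total → factor 2335/35 = 66.714
Step 4: 170 μL + 20.8 mL = 20970 μL total → factor 20970/170 = 123.35
Step 5: 16-fold → factor 16
Step 6: 18-fold → factor 18
Overall dilution factor = 39.75 × 15 × 66.714 × 123.35 × 16 × 18 = 1.4132 × 10^9
Stock = 0.000106 cells/mL × 1.4132 × 10^9 = 1.50 × 10^5 cells/mL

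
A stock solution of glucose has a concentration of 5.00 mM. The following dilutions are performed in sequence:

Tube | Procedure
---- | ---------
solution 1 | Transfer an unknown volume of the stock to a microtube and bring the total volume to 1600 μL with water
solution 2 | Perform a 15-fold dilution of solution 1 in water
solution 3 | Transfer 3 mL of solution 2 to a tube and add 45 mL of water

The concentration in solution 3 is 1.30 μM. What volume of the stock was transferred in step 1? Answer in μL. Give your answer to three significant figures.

Step 1: v brought to 1600 μL → factor = 1600 μL/v
Step 2: 15-fold → factor 15
Step 3: 3 mL + 45 mL = 48 mL total → factor 48/3 = 16
Product of known-step factors = 240
Overall factor = 5.00 mM / (1.30 μM) = 3846.2
Step-1 factor = 3846.2 / 240 = 16.026
v = 1600 μL / 16.026 = 99.8 μL

99.8 μL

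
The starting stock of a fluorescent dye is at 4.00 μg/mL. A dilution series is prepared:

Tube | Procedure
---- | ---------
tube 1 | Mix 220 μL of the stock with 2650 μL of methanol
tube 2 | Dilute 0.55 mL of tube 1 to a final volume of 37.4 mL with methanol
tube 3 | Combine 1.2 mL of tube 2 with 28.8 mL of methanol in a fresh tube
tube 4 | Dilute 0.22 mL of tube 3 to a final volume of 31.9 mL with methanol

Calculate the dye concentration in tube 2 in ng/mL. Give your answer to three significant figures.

4.51 ng/mL

Step 1: 220 μL + 2650 μL = 2870 μL total → factor 2870/220 = 13.045
Step 2: 0.55 mL brought to 37.4 mL → factor 37.4/0.55 = 68
Dilution factor through tube 2 = 13.045 × 68 = 887.09
[tube 2] = 4.00 μg/mL / 887.09 = 0.004509 μg/mL = 4.51 ng/mL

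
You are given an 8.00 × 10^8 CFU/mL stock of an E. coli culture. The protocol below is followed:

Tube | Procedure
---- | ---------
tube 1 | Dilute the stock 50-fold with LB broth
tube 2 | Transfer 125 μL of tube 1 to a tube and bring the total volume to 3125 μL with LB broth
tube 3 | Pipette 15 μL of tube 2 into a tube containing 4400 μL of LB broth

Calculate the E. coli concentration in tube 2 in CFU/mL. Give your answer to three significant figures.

Step 1: 50-fold → factor 50
Step 2: 125 μL brought to 3125 μL → factor 3125/125 = 25
Dilution factor through tube 2 = 50 × 25 = 1250
[tube 2] = 8.00 × 10^8 CFU/mL / 1250 = 6.40 × 10^5 CFU/mL

6.40 × 10^5 CFU/mL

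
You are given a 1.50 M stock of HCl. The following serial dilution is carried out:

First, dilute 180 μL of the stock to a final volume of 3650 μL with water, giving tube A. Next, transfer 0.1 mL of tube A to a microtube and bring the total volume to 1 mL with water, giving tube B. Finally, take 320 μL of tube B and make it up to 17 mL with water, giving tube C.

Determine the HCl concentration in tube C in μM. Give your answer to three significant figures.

139 μM

Step 1: 180 μL brought to 3650 μL → factor 3650/180 = 20.278
Step 2: 0.1 mL brought to 1 mL → factor 1/0.1 = 10
Step 3: 320 μL brought to 17 mL → factor 17000/320 = 53.125
Overall dilution factor = 20.278 × 10 × 53.125 = 10773
Final = 1.50 M / 10773 = 0.0001392 M = 139 μM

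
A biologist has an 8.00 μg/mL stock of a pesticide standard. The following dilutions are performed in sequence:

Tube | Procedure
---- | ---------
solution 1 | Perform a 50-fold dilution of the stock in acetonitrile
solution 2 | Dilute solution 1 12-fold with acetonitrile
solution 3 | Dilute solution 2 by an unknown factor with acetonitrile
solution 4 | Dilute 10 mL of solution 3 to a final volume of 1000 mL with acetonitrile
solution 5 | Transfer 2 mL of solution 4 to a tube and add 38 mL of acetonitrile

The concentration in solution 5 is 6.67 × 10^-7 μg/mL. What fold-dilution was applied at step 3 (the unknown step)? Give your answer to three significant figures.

10.0-fold

Step 1: 50-fold → factor 50
Step 2: 12-fold → factor 12
Step 3: unknown factor x
Step 4: 10 mL brought to 1000 mL → factor 1000/10 = 100
Step 5: 2 mL + 38 mL = 40 mL total → factor 40/2 = 20
Product of known-step factors = 1.2 × 10^6
Overall factor = 8.00 μg/mL / (6.67 × 10^-7 μg/mL) = 1.1994 × 10^7
x = 1.1994 × 10^7 / 1.2 × 10^6 = 10.0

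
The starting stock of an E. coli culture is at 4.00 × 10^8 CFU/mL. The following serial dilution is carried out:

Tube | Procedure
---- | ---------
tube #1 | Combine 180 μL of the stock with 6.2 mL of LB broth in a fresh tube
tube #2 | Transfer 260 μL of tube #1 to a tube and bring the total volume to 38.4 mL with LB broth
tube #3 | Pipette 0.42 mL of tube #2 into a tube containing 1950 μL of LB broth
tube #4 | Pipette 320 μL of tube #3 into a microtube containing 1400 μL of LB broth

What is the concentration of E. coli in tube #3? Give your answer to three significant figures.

1.35 × 10^4 CFU/mL

Step 1: 180 μL + 6.2 mL = 6380 μL total → factor 6380/180 = 35.444
Step 2: 260 μL brought to 38.4 mL → factor 38400/260 = 147.69
Step 3: 0.42 mL + 1950 μL = 2.37 mL total → factor 2.37/0.42 = 5.6429
Dilution factor through tube #3 = 35.444 × 147.69 × 5.6429 = 29540
[tube #3] = 4.00 × 10^8 CFU/mL / 29540 = 1.35 × 10^4 CFU/mL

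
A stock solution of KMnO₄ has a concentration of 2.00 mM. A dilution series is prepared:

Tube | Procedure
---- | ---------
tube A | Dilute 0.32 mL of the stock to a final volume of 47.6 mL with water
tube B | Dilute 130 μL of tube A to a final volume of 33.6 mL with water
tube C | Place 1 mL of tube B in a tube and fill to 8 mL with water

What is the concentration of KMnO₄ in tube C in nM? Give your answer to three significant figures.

6.50 nM

Step 1: 0.32 mL brought to 47.6 mL → factor 47.6/0.32 = 148.75
Step 2: 130 μL brought to 33.6 mL → factor 33600/130 = 258.46
Step 3: 1 mL brought to 8 mL → factor 8/1 = 8
Overall dilution factor = 148.75 × 258.46 × 8 = 3.0757 × 10^5
Final = 2.00 mM / 3.0757 × 10^5 = 6.503 × 10^-6 mM = 6.50 nM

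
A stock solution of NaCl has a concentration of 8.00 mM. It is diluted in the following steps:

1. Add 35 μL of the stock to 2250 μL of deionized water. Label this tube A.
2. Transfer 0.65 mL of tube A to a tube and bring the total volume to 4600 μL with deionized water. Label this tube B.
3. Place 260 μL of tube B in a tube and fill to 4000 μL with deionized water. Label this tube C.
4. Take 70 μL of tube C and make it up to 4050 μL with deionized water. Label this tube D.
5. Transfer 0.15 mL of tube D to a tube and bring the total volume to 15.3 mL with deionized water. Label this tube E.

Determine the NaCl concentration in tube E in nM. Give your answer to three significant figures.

Step 1: 35 μL + 2250 μL = 2285 μL total → factor 2285/35 = 65.286
Step 2: 0.65 mL brought to 4600 μL → factor 4.6/0.65 = 7.0769
Step 3: 260 μL brought to 4000 μL → factor 4000/260 = 15.385
Step 4: 70 μL brought to 4050 μL → factor 4050/70 = 57.857
Step 5: 0.15 mL brought to 15.3 mL → factor 15.3/0.15 = 102
Overall dilution factor = 65.286 × 7.0769 × 15.385 × 57.857 × 102 = 4.1948 × 10^7
Final = 8.00 mM / 4.1948 × 10^7 = 1.907 × 10^-7 mM = 0.191 nM

0.191 nM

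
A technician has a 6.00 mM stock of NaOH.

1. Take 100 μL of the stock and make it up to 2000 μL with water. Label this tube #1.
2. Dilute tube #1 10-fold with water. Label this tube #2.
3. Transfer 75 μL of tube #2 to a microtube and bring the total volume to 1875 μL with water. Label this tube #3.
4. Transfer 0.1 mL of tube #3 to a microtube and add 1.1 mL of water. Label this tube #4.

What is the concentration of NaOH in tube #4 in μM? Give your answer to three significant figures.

Step 1: 100 μL brought to 2000 μL → factor 2000/100 = 20
Step 2: 10-fold → factor 10
Step 3: 75 μL brought to 1875 μL → factor 1875/75 = 25
Step 4: 0.1 mL + 1.1 mL = 1.2 mL total → factor 1.2/0.1 = 12
Overall dilution factor = 20 × 10 × 25 × 12 = 60000
Final = 6.00 mM / 60000 = 0.0001000 mM = 0.100 μM

0.100 μM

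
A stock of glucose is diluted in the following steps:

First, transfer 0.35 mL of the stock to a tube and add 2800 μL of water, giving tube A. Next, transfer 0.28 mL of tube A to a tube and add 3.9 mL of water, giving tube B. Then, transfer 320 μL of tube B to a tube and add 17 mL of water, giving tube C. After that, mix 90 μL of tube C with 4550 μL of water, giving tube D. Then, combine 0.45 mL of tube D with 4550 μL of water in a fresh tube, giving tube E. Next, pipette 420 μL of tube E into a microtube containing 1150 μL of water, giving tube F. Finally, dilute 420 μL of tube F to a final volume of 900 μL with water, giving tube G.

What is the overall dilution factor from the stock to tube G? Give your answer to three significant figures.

Step 1: 0.35 mL + 2800 μL = 3.15 mL total → factor 3.15/0.35 = 9
Step 2: 0.28 mL + 3.9 mL = 4.18 mL total → factor 4.18/0.28 = 14.929
Step 3: 320 μL + 17 mL = 17320 μL total → factor 17320/320 = 54.125
Step 4: 90 μL + 4550 μL = 4640 μL total → factor 4640/90 = 51.556
Step 5: 0.45 mL + 4550 μL = 5 mL total → factor 5/0.45 = 11.111
Step 6: 420 μL + 1150 μL = 1570 μL total → factor 1570/420 = 3.7381
Step 7: 420 μL brought to 900 μL → factor 900/420 = 2.1429
Overall dilution factor = 9 × 14.929 × 54.125 × 51.556 × 11.111 × 3.7381 × 2.1429 = 3.3368 × 10^7

3.34 × 10^7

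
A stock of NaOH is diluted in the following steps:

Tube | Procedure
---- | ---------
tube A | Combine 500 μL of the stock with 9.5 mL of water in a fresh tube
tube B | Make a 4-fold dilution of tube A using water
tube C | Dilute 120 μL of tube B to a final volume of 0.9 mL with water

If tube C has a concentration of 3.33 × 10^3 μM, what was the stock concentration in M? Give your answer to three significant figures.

Step 1: 500 μL + 9.5 mL = 10000 μL total → factor 10000/500 = 20
Step 2: 4-fold → factor 4
Step 3: 120 μL brought to 0.9 mL → factor 900/120 = 7.5
Overall dilution factor = 20 × 4 × 7.5 = 600
Stock = 3.33 × 10^3 μM × 600 = 1.998 × 10^6 μM = 2.00 M

2.00 M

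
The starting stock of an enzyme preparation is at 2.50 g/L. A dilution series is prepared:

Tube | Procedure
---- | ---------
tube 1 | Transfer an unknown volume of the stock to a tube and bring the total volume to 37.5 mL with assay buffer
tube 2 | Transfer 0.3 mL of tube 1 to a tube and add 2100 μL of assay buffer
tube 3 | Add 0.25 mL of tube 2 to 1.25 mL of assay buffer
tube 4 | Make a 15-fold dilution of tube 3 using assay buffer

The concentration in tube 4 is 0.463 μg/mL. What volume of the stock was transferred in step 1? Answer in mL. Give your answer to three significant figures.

5.00 mL

Step 1: v brought to 37.5 mL → factor = 37.5 mL/v
Step 2: 0.3 mL + 2100 μL = 2.4 mL total → factor 2.4/0.3 = 8
Step 3: 0.25 mL + 1.25 mL = 1.5 mL total → factor 1.5/0.25 = 6
Step 4: 15-fold → factor 15
Product of known-step factors = 720
Overall factor = 2.50 g/L / (0.463 μg/mL) = 5399.6
Step-1 factor = 5399.6 / 720 = 7.4994
v = 37.5 mL / 7.4994 = 5.00 mL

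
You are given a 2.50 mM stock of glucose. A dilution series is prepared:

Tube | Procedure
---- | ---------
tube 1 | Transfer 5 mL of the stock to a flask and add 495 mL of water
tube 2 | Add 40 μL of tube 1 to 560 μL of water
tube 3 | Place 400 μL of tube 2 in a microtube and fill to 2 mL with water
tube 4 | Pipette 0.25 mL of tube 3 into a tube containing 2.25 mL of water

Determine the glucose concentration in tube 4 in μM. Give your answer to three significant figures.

0.0333 μM

Step 1: 5 mL + 495 mL = 500 mL total → factor 500/5 = 100
Step 2: 40 μL + 560 μL = 600 μL total → factor 600/40 = 15
Step 3: 400 μL brought to 2 mL → factor 2000/400 = 5
Step 4: 0.25 mL + 2.25 mL = 2.5 mL total → factor 2.5/0.25 = 10
Overall dilution factor = 100 × 15 × 5 × 10 = 75000
Final = 2.50 mM / 75000 = 3.333 × 10^-5 mM = 0.0333 μM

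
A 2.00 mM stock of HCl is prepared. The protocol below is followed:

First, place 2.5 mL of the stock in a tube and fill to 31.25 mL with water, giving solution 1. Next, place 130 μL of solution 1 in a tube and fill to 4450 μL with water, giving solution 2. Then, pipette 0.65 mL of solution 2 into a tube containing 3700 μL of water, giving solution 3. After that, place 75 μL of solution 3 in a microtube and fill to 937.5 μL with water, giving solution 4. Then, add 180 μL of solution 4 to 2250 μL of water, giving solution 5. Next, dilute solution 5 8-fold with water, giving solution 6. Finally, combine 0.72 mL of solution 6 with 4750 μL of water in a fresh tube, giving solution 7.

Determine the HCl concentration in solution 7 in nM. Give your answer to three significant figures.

0.0681 nM

Step 1: 2.5 mL brought to 31.25 mL → factor 31.25/2.5 = 12.5
Step 2: 130 μL brought to 4450 μL → factor 4450/130 = 34.231
Step 3: 0.65 mL + 3700 μL = 4.35 mL total → factor 4.35/0.65 = 6.6923
Step 4: 75 μL brought to 937.5 μL → factor 937.5/75 = 12.5
Step 5: 180 μL + 2250 μL = 2430 μL total → factor 2430/180 = 13.5
Step 6: 8-fold → factor 8
Step 7: 0.72 mL + 4750 μL = 5.47 mL total → factor 5.47/0.72 = 7.5972
Overall dilution factor = 12.5 × 34.231 × 6.6923 × 12.5 × 13.5 × 8 × 7.5972 = 2.9369 × 10^7
Final = 2.00 mM / 2.9369 × 10^7 = 6.810 × 10^-8 mM = 0.0681 nM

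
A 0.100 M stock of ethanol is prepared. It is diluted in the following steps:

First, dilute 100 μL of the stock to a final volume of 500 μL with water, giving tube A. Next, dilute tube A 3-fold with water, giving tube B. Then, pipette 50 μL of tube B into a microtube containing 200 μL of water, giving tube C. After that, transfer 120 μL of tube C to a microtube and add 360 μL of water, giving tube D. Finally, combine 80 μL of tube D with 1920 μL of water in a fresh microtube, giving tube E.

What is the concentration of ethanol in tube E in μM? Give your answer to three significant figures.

Step 1: 100 μL brought to 500 μL → factor 500/100 = 5
Step 2: 3-fold → factor 3
Step 3: 50 μL + 200 μL = 250 μL total → factor 250/50 = 5
Step 4: 120 μL + 360 μL = 480 μL total → factor 480/120 = 4
Step 5: 80 μL + 1920 μL = 2000 μL total → factor 2000/80 = 25
Overall dilution factor = 5 × 3 × 5 × 4 × 25 = 7500
Final = 0.100 M / 7500 = 1.333 × 10^-5 M = 13.3 μM

13.3 μM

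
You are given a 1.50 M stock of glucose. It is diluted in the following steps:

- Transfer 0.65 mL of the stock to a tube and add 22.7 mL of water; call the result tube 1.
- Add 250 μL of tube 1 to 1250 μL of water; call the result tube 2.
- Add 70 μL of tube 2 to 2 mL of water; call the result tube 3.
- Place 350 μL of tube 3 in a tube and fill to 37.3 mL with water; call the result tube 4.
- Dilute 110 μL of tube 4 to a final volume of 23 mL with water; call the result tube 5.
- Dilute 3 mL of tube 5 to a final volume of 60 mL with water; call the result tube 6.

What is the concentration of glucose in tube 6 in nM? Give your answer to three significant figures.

0.528 nM

Step 1: 0.65 mL + 22.7 mL = 23.35 mL total → factor 23.35/0.65 = 35.923
Step 2: 250 μL + 1250 μL = 1500 μL total → factor 1500/250 = 6
Step 3: 70 μL + 2 mL = 2070 μL total → factor 2070/70 = 29.571
Step 4: 350 μL brought to 37.3 mL → factor 37300/350 = 106.57
Step 5: 110 μL brought to 23 mL → factor 23000/110 = 209.09
Step 6: 3 mL brought to 60 mL → factor 60/3 = 20
Overall dilution factor = 35.923 × 6 × 29.571 × 106.57 × 209.09 × 20 = 2.8406 × 10^9
Final = 1.50 M / 2.8406 × 10^9 = 5.281 × 10^-10 M = 0.528 nM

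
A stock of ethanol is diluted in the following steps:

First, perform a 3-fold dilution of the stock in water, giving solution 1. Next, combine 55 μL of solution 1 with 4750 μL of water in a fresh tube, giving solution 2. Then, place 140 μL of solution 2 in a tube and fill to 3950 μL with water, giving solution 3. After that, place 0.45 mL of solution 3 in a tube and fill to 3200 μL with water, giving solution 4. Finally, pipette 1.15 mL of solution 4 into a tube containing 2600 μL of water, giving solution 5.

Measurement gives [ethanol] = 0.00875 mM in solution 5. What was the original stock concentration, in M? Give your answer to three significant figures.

1.50 M

Step 1: 3-fold → factor 3
Step 2: 55 μL + 4750 μL = 4805 μL total → factor 4805/55 = 87.364
Step 3: 140 μL brought to 3950 μL → factor 3950/140 = 28.214
Step 4: 0.45 mL brought to 3200 μL → factor 3.2/0.45 = 7.1111
Step 5: 1.15 mL + 2600 μL = 3.75 mL total → factor 3.75/1.15 = 3.2609
Overall dilution factor = 3 × 87.364 × 28.214 × 7.1111 × 3.2609 = 1.7147 × 10^5
Stock = 0.00875 mM × 1.7147 × 10^5 = 1500 mM = 1.50 M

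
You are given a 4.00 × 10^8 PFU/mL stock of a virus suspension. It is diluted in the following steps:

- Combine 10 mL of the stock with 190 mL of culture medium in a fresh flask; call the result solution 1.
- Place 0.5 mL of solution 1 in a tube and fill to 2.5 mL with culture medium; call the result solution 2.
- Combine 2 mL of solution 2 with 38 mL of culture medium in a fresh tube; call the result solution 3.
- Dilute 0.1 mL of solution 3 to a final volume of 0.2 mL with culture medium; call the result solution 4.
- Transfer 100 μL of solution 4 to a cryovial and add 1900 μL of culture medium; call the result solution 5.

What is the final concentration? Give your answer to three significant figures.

Step 1: 10 mL + 190 mL = 200 mL total → factor 200/10 = 20
Step 2: 0.5 mL brought to 2.5 mL → factor 2.5/0.5 = 5
Step 3: 2 mL + 38 mL = 40 mL total → factor 40/2 = 20
Step 4: 0.1 mL brought to 0.2 mL → factor 0.2/0.1 = 2
Step 5: 100 μL + 1900 μL = 2000 μL total → factor 2000/100 = 20
Overall dilution factor = 20 × 5 × 20 × 2 × 20 = 80000
Final = 4.00 × 10^8 PFU/mL / 80000 = 5.00 × 10^3 PFU/mL

5.00 × 10^3 PFU/mL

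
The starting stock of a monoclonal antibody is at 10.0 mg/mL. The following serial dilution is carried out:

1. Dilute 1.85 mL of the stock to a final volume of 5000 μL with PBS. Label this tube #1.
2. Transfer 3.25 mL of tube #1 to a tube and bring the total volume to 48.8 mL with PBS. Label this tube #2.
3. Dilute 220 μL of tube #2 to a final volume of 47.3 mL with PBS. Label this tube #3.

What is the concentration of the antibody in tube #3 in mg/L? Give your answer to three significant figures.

1.15 mg/L

Step 1: 1.85 mL brought to 5000 μL → factor 5/1.85 = 2.7027
Step 2: 3.25 mL brought to 48.8 mL → factor 48.8/3.25 = 15.015
Step 3: 220 μL brought to 47.3 mL → factor 47300/220 = 215
Overall dilution factor = 2.7027 × 15.015 × 215 = 8725.2
Final = 10.0 mg/mL / 8725.2 = 0.001146 mg/mL = 1.15 mg/L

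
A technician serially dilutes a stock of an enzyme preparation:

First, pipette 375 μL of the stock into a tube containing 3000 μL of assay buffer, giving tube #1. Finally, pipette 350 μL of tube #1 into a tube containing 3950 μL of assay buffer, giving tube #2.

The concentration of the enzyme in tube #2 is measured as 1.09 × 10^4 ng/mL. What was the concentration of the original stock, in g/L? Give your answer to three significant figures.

Step 1: 375 μL + 3000 μL = 3375 μL total → factor 3375/375 = 9
Step 2: 350 μL + 3950 μL = 4300 μL total → factor 4300/350 = 12.286
Overall dilution factor = 9 × 12.286 = 110.57
Stock = 1.09 × 10^4 ng/mL × 110.57 = 1.205 × 10^6 ng/mL = 1.21 g/L

1.21 g/L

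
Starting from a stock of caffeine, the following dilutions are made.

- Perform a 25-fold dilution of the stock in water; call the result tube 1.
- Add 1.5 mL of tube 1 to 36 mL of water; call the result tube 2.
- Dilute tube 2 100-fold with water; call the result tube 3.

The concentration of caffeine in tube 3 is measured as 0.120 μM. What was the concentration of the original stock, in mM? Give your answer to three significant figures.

Step 1: 25-fold → factor 25
Step 2: 1.5 mL + 36 mL = 37.5 mL total → factor 37.5/1.5 = 25
Step 3: 100-fold → factor 100
Overall dilution factor = 25 × 25 × 100 = 62500
Stock = 0.120 μM × 62500 = 7500 μM = 7.50 mM

7.50 mM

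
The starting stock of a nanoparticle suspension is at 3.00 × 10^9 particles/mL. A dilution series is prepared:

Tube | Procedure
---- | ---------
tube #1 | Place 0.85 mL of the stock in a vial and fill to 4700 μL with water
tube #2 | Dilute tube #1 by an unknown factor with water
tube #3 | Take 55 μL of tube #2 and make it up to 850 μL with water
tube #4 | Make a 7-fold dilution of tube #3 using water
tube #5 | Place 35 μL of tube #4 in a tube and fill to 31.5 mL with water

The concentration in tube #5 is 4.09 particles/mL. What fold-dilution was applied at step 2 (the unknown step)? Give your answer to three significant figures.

1.36 × 10^3-fold

Step 1: 0.85 mL brought to 4700 μL → factor 4.7/0.85 = 5.5294
Step 2: unknown factor x
Step 3: 55 μL brought to 850 μL → factor 850/55 = 15.455
Step 4: 7-fold → factor 7
Step 5: 35 μL brought to 31.5 mL → factor 31500/35 = 900
Product of known-step factors = 5.3836 × 10^5
Overall factor = 3.00 × 10^9 particles/mL / (4.09 particles/mL) = 7.335 × 10^8
x = 7.335 × 10^8 / 5.3836 × 10^5 = 1.36 × 10^3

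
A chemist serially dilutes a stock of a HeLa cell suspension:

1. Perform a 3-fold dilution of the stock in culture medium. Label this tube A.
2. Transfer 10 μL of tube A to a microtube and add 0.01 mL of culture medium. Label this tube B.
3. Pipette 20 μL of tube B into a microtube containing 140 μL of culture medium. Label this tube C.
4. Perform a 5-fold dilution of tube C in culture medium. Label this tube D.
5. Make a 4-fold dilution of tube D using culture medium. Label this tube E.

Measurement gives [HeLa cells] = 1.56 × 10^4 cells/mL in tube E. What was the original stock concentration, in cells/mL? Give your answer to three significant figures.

1.50 × 10^7 cells/mL

Step 1: 3-fold → factor 3
Step 2: 10 μL + 0.01 mL = 20 μL total → factor 20/10 = 2
Step 3: 20 μL + 140 μL = 160 μL total → factor 160/20 = 8
Step 4: 5-fold → factor 5
Step 5: 4-fold → factor 4
Overall dilution factor = 3 × 2 × 8 × 5 × 4 = 960
Stock = 1.56 × 10^4 cells/mL × 960 = 1.50 × 10^7 cells/mL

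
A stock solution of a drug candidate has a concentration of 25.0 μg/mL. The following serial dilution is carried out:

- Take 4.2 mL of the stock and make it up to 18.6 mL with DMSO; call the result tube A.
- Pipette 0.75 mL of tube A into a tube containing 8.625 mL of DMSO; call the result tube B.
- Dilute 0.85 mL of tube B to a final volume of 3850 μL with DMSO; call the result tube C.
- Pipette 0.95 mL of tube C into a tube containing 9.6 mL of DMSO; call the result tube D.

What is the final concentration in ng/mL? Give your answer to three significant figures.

8.98 ng/mL

Step 1: 4.2 mL brought to 18.6 mL → factor 18.6/4.2 = 4.4286
Step 2: 0.75 mL + 8.625 mL = 9.375 mL total → factor 9.375/0.75 = 12.5
Step 3: 0.85 mL brought to 3850 μL → factor 3.85/0.85 = 4.5294
Step 4: 0.95 mL + 9.6 mL = 10.55 mL total → factor 10.55/0.95 = 11.105
Overall dilution factor = 4.4286 × 12.5 × 4.5294 × 11.105 = 2784.5
Final = 25.0 μg/mL / 2784.5 = 0.008978 μg/mL = 8.98 ng/mL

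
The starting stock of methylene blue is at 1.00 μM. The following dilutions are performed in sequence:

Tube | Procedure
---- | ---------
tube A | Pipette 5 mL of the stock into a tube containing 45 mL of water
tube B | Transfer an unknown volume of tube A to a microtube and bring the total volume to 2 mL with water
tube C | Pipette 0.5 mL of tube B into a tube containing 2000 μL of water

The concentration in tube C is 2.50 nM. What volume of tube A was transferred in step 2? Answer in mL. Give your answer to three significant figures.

Step 1: 5 mL + 45 mL = 50 mL total → factor 50/5 = 10
Step 2: v brought to 2 mL → factor = 2 mL/v
Step 3: 0.5 mL + 2000 μL = 2.5 mL total → factor 2.5/0.5 = 5
Product of known-step factors = 50
Overall factor = 1.00 μM / (2.50 nM) = 400
Step-2 factor = 400 / 50 = 8
v = 2 mL / 8 = 0.250 mL

0.250 mL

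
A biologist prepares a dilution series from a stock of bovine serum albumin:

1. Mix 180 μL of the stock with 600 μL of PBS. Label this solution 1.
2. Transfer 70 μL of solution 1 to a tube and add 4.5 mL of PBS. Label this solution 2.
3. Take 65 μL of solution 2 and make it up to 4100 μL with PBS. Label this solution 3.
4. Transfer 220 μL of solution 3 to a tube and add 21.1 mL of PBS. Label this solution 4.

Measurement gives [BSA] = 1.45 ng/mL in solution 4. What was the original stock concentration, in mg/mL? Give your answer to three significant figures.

Step 1: 180 μL + 600 μL = 780 μL total → factor 780/180 = 4.3333
Step 2: 70 μL + 4.5 mL = 4570 μL total → factor 4570/70 = 65.286
Step 3: 65 μL brought to 4100 μL → factor 4100/65 = 63.077
Step 4: 220 μL + 21.1 mL = 21320 μL total → factor 21320/220 = 96.909
Overall dilution factor = 4.3333 × 65.286 × 63.077 × 96.909 = 1.7293 × 10^6
Stock = 1.45 ng/mL × 1.7293 × 10^6 = 2.508 × 10^6 ng/mL = 2.51 mg/mL

2.51 mg/mL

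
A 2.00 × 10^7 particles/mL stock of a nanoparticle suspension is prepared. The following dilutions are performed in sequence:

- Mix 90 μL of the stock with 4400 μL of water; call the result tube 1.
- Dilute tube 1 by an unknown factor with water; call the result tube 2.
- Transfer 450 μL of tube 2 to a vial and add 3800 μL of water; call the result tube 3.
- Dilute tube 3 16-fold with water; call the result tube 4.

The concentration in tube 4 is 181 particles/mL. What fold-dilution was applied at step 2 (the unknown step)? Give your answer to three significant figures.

Step 1: 90 μL + 4400 μL = 4490 μL total → factor 4490/90 = 49.889
Step 2: unknown factor x
Step 3: 450 μL + 3800 μL = 4250 μL total → factor 4250/450 = 9.4444
Step 4: 16-fold → factor 16
Product of known-step factors = 7538.8
Overall factor = 2.00 × 10^7 particles/mL / (181 particles/mL) = 1.105 × 10^5
x = 1.105 × 10^5 / 7538.8 = 14.7

14.7-fold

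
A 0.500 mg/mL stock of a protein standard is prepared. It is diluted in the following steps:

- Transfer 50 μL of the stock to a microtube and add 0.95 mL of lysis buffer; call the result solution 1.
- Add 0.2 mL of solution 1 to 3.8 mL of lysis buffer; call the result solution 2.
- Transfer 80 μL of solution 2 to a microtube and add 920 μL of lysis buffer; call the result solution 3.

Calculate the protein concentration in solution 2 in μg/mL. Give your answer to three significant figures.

Step 1: 50 μL + 0.95 mL = 1000 μL total → factor 1000/50 = 20
Step 2: 0.2 mL + 3.8 mL = 4 mL total → factor 4/0.2 = 20
Dilution factor through solution 2 = 20 × 20 = 400
[solution 2] = 0.500 mg/mL / 400 = 0.001250 mg/mL = 1.25 μg/mL

1.25 μg/mL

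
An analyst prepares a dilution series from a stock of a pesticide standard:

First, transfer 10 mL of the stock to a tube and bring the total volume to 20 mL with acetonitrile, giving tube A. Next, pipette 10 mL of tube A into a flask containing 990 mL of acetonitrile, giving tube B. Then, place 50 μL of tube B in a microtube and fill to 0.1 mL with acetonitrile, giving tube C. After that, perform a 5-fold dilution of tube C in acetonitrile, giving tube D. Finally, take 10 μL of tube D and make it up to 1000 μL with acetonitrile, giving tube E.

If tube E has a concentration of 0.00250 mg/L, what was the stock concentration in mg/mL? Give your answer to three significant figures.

0.500 mg/mL

Step 1: 10 mL brought to 20 mL → factor 20/10 = 2
Step 2: 10 mL + 990 mL = 1000 mL total → factor 1000/10 = 100
Step 3: 50 μL brought to 0.1 mL → factor 100/50 = 2
Step 4: 5-fold → factor 5
Step 5: 10 μL brought to 1000 μL → factor 1000/10 = 100
Overall dilution factor = 2 × 100 × 2 × 5 × 100 = 2 × 10^5
Stock = 0.00250 mg/L × 2 × 10^5 = 500.0 mg/L = 0.500 mg/mL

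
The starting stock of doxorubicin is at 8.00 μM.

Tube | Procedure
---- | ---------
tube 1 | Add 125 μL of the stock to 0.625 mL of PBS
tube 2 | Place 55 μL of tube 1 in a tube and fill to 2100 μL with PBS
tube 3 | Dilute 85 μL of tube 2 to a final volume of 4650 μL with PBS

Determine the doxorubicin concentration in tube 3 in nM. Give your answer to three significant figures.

Step 1: 125 μL + 0.625 mL = 750 μL total → factor 750/125 = 6
Step 2: 55 μL brought to 2100 μL → factor 2100/55 = 38.182
Step 3: 85 μL brought to 4650 μL → factor 4650/85 = 54.706
Overall dilution factor = 6 × 38.182 × 54.706 = 12533
Final = 8.00 μM / 12533 = 0.0006383 μM = 0.638 nM

0.638 nM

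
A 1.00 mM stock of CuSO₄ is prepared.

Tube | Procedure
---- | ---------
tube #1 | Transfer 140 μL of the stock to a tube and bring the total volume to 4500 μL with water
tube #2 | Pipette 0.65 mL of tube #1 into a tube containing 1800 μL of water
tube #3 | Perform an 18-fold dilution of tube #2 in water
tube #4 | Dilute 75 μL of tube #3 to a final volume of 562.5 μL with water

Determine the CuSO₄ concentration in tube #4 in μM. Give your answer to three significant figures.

Step 1: 140 μL brought to 4500 μL → factor 4500/140 = 32.143
Step 2: 0.65 mL + 1800 μL = 2.45 mL total → factor 2.45/0.65 = 3.7692
Step 3: 18-fold → factor 18
Step 4: 75 μL brought to 562.5 μL → factor 562.5/75 = 7.5
Overall dilution factor = 32.143 × 3.7692 × 18 × 7.5 = 16356
Final = 1.00 mM / 16356 = 6.114 × 10^-5 mM = 0.0611 μM

0.0611 μM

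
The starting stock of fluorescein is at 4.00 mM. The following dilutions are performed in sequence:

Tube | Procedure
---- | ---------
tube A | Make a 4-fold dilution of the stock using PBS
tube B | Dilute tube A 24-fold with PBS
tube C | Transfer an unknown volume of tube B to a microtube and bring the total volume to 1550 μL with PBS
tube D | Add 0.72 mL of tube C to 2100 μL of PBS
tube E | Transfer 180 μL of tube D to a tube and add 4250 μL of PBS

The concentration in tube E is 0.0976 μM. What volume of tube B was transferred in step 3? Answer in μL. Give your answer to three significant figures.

Step 1: 4-fold → factor 4
Step 2: 24-fold → factor 24
Step 3: v brought to 1550 μL → factor = 1550 μL/v
Step 4: 0.72 mL + 2100 μL = 2.82 mL total → factor 2.82/0.72 = 3.9167
Step 5: 180 μL + 4250 μL = 4430 μL total → factor 4430/180 = 24.611
Product of known-step factors = 9253.8
Overall factor = 4.00 mM / (0.0976 μM) = 40984
Step-3 factor = 40984 / 9253.8 = 4.4289
v = 1550 μL / 4.4289 = 350 μL

350 μL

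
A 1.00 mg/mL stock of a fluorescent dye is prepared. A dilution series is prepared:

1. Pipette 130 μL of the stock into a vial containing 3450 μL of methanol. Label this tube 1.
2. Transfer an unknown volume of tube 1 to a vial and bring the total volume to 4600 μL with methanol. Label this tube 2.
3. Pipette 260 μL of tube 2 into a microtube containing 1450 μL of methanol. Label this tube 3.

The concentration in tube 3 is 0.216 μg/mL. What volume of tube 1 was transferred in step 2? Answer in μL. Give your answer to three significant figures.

180 μL

Step 1: 130 μL + 3450 μL = 3580 μL total → factor 3580/130 = 27.538
Step 2: v brought to 4600 μL → factor = 4600 μL/v
Step 3: 260 μL + 1450 μL = 1710 μL total → factor 1710/260 = 6.5769
Product of known-step factors = 181.12
Overall factor = 1.00 mg/mL / (0.216 μg/mL) = 4629.6
Step-2 factor = 4629.6 / 181.12 = 25.561
v = 4600 μL / 25.561 = 180 μL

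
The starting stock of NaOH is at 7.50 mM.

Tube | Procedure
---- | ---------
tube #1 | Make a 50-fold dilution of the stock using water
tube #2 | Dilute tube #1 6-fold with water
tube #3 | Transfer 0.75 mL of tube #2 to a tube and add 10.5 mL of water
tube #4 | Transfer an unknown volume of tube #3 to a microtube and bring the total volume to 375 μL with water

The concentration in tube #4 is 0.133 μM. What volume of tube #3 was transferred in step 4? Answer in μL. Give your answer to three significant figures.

Step 1: 50-fold → factor 50
Step 2: 6-fold → factor 6
Step 3: 0.75 mL + 10.5 mL = 11.25 mL total → factor 11.25/0.75 = 15
Step 4: v brought to 375 μL → factor = 375 μL/v
Product of known-step factors = 4500
Overall factor = 7.50 mM / (0.133 μM) = 56391
Step-4 factor = 56391 / 4500 = 12.531
v = 375 μL / 12.531 = 29.9 μL

29.9 μL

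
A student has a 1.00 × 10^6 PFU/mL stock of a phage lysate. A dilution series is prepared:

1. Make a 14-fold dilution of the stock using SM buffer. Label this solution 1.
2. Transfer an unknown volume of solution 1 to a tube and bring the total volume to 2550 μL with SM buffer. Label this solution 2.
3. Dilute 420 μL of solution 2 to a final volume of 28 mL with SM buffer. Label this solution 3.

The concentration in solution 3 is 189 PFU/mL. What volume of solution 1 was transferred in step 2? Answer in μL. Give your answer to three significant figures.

Step 1: 14-fold → factor 14
Step 2: v brought to 2550 μL → factor = 2550 μL/v
Step 3: 420 μL brought to 28 mL → factor 28000/420 = 66.667
Product of known-step factors = 933.33
Overall factor = 1.00 × 10^6 PFU/mL / (189 PFU/mL) = 5291
Step-2 factor = 5291 / 933.33 = 5.6689
v = 2550 μL / 5.6689 = 450 μL

450 μL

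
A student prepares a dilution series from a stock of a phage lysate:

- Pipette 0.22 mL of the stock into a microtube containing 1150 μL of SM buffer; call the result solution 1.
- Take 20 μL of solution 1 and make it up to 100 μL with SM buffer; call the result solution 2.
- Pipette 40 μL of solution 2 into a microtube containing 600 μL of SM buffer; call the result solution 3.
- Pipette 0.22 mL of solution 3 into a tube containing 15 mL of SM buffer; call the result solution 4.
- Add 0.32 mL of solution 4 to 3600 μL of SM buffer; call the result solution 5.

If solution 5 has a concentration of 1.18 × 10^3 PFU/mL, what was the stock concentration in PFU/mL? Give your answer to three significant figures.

Step 1: 0.22 mL + 1150 μL = 1.37 mL total → factor 1.37/0.22 = 6.2273
Step 2: 20 μL brought to 100 μL → factor 100/20 = 5
Step 3: 40 μL + 600 μL = 640 μL total → factor 640/40 = 16
Step 4: 0.22 mL + 15 mL = 15.22 mL total → factor 15.22/0.22 = 69.182
Step 5: 0.32 mL + 3600 μL = 3.92 mL total → factor 3.92/0.32 = 12.25
Overall dilution factor = 6.2273 × 5 × 16 × 69.182 × 12.25 = 4.222 × 10^5
Stock = 1.18 × 10^3 PFU/mL × 4.222 × 10^5 = 4.98 × 10^8 PFU/mL

4.98 × 10^8 PFU/mL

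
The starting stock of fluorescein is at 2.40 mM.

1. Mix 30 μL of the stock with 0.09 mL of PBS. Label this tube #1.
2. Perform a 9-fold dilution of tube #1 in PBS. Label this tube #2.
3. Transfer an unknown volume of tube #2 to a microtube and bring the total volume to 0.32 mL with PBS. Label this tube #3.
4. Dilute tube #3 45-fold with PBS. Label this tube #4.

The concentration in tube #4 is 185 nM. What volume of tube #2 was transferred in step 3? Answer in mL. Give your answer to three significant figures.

0.0400 mL

Step 1: 30 μL + 0.09 mL = 120 μL total → factor 120/30 = 4
Step 2: 9-fold → factor 9
Step 3: v brought to 0.32 mL → factor = 0.32 mL/v
Step 4: 45-fold → factor 45
Product of known-step factors = 1620
Overall factor = 2.40 mM / (185 nM) = 12973
Step-3 factor = 12973 / 1620 = 8.008
v = 0.32 mL / 8.008 = 0.0400 mL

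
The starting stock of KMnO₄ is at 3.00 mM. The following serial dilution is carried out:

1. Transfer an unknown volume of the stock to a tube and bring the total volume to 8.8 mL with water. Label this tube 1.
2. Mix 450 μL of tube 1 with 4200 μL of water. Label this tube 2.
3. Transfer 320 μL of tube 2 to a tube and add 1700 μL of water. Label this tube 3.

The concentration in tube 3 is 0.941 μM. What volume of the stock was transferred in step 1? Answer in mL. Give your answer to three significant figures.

0.180 mL

Step 1: v brought to 8.8 mL → factor = 8.8 mL/v
Step 2: 450 μL + 4200 μL = 4650 μL total → factor 4650/450 = 10.333
Step 3: 320 μL + 1700 μL = 2020 μL total → factor 2020/320 = 6.3125
Product of known-step factors = 65.229
Overall factor = 3.00 mM / (0.941 μM) = 3188.1
Step-1 factor = 3188.1 / 65.229 = 48.875
v = 8.8 mL / 48.875 = 0.180 mL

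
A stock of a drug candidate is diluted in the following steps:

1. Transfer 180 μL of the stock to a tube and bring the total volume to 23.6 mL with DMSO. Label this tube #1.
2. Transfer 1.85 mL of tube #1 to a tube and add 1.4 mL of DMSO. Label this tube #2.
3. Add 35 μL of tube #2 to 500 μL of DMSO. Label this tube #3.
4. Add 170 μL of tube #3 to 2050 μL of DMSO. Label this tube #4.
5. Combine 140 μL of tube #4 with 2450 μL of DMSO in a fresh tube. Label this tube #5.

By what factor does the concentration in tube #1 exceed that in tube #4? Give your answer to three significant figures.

351

Step 1: 180 μL brought to 23.6 mL → factor 23600/180 = 131.11
Step 2: 1.85 mL + 1.4 mL = 3.25 mL total → factor 3.25/1.85 = 1.7568
Step 3: 35 μL + 500 μL = 535 μL total → factor 535/35 = 15.286
Step 4: 170 μL + 2050 μL = 2220 μL total → factor 2220/170 = 13.059
Dilution factor to tube #1 = 131.11; to tube #4 = 45977
[tube #1]/[tube #4] = (factor to tube #4)/(factor to tube #1) = 45977/131.11 = 351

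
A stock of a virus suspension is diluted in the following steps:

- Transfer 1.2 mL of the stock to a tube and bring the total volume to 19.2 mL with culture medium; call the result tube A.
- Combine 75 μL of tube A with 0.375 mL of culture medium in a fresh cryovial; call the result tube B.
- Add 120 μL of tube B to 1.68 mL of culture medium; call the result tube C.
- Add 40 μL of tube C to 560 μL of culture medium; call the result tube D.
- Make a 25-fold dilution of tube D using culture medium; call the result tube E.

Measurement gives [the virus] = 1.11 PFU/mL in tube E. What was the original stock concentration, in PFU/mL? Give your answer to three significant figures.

Step 1: 1.2 mL brought to 19.2 mL → factor 19.2/1.2 = 16
Step 2: 75 μL + 0.375 mL = 450 μL total → factor 450/75 = 6
Step 3: 120 μL + 1.68 mL = 1800 μL total → factor 1800/120 = 15
Step 4: 40 μL + 560 μL = 600 μL total → factor 600/40 = 15
Step 5: 25-fold → factor 25
Overall dilution factor = 16 × 6 × 15 × 15 × 25 = 5.4 × 10^5
Stock = 1.11 PFU/mL × 5.4 × 10^5 = 5.99 × 10^5 PFU/mL

5.99 × 10^5 PFU/mL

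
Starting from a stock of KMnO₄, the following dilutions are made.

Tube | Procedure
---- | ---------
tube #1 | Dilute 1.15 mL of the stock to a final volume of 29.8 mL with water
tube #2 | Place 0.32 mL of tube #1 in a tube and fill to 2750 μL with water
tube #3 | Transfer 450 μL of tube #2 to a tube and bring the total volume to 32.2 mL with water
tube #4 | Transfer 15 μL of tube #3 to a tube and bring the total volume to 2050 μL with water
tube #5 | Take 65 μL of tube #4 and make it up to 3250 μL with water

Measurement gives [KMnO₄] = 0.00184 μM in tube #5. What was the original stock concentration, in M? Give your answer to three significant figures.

0.200 M

Step 1: 1.15 mL brought to 29.8 mL → factor 29.8/1.15 = 25.913
Step 2: 0.32 mL brought to 2750 μL → factor 2.75/0.32 = 8.5938
Step 3: 450 μL brought to 32.2 mL → factor 32200/450 = 71.556
Step 4: 15 μL brought to 2050 μL → factor 2050/15 = 136.67
Step 5: 65 μL brought to 3250 μL → factor 3250/65 = 50
Overall dilution factor = 25.913 × 8.5938 × 71.556 × 136.67 × 50 = 1.0889 × 10^8
Stock = 0.00184 μM × 1.0889 × 10^8 = 2.004 × 10^5 μM = 0.200 M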